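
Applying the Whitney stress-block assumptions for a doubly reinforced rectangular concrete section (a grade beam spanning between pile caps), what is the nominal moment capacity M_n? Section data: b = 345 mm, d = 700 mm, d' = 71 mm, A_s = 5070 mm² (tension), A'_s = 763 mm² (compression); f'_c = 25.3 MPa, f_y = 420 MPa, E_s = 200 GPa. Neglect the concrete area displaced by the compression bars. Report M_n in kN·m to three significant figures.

M_n ≈ 1250 kN·m

Assume both tension and compression steel yield.
Net tension couple steel: A_s − A'_s = 4307 mm².
a = (A_s − A'_s) f_y / (0.85 f'_c b) = 1808940/(0.85 × 25.3 × 345) = 243.82 mm.
c = a/β₁ = 243.82/0.85 = 286.85 mm; ε'_s = 0.003(c − d')/c = 0.0023 ≥ f_y/E_s = 0.0021, so compression steel does yield.
M_n = (A_s − A'_s) f_y (d − a/2) + A'_s f_y (d − d') = [1808940 × (700 − 121.91) + 320460 × (700 − 71)] × 10⁻⁶ = 1045.73 + 201.57 = 1247.30 kN·m.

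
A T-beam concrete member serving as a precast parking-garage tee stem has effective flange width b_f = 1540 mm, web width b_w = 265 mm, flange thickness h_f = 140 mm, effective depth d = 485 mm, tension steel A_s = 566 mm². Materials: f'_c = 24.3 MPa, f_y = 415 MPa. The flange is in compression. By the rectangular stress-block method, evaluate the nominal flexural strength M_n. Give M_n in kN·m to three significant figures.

M_n ≈ 113 kN·m

Tension: T = A_s f_y = 566 × 415 = 234890 N.
Try a within the flange: a = T/(0.85 f'_c b_f) = 234890/(0.85 × 24.3 × 1540) = 7.38 mm.
Since a = 7.38 ≤ h_f = 140 mm, the stress block lies entirely in the flange; analyse as a rectangular beam of width b_f.
M_n = T(d − a/2) = 234890 × (485 − 3.69) = 113.05 × 10⁶ N·mm.
M_n = 113.05 kN·m.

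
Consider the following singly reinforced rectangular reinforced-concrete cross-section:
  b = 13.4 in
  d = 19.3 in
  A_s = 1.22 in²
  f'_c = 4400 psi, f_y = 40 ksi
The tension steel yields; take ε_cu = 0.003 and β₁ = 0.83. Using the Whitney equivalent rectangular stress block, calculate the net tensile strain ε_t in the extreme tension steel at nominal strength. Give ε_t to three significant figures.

ε_t ≈ 0.0464

a = A_s f_y/(0.85 f'_c b) = 0.974 in.
β₁ = 0.83, so c = a/β₁ = 0.974/0.83 = 1.173 in.
From the linear strain diagram with ε_cu = 0.003: ε_t = 0.003 (d − c)/c = 0.003 × (19.3 − 1.173)/1.173 = 0.0464.
Since ε_t ≥ 0.005, the section is tension-controlled.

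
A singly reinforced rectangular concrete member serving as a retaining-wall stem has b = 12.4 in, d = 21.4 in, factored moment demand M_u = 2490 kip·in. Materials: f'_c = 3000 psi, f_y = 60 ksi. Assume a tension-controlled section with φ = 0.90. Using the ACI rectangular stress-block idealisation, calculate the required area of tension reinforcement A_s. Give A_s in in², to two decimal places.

M_n = M_u/φ = 2490/0.90 = 2766.67 kip·in.
From M_n = 0.85 f'_c a b (d − a/2):
a = d − √(d² − 2M_n/(0.85 f'_c b)) = 21.4 − √(21.4² − 2 × 2766.67/(0.85 × 3 × 12.4)) = 4.578 in.
A_s = 0.85 f'_c a b / f_y = 0.85 × 3 × 4.578 × 12.4 / 60 = 2.413 in².

A_s ≈ 2.41 in²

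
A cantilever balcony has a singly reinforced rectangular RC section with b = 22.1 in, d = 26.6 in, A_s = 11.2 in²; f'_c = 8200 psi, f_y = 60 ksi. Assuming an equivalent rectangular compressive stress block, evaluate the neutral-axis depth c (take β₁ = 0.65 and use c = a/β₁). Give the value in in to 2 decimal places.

c ≈ 6.71 in

T = A_s f_y = 11.2 × 60 = 672 kips.
a = T/(0.85 f'_c b) = 672/(0.85 × 8.2 × 22.1) = 4.3626 in.
With β₁ = 0.65, c = a/β₁ = 4.3626/0.65 = 6.71 in.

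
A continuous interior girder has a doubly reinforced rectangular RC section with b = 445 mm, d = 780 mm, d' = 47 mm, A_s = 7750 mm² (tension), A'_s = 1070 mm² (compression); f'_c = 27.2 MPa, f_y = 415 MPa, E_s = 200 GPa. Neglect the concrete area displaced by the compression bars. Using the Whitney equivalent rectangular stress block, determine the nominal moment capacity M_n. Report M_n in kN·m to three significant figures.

Assume both tension and compression steel yield.
Net tension couple steel: A_s − A'_s = 6680 mm².
a = (A_s − A'_s) f_y / (0.85 f'_c b) = 2772200/(0.85 × 27.2 × 445) = 269.45 mm.
c = a/β₁ = 269.45/0.85 = 317.00 mm; ε'_s = 0.003(c − d')/c = 0.0026 ≥ f_y/E_s = 0.0021, so compression steel does yield.
M_n = (A_s − A'_s) f_y (d − a/2) + A'_s f_y (d − d') = [2772200 × (780 − 134.725) + 444050 × (780 − 47)] × 10⁻⁶ = 1788.83 + 325.49 = 2114.32 kN·m.

M_n ≈ 2110 kN·m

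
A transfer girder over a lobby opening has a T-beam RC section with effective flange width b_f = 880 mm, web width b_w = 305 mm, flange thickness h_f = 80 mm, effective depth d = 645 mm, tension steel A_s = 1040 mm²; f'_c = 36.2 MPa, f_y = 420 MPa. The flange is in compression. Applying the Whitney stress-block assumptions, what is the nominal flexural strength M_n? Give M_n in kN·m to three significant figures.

Tension: T = A_s f_y = 1040 × 420 = 436800 N.
Try a within the flange: a = T/(0.85 f'_c b_f) = 436800/(0.85 × 36.2 × 880) = 16.13 mm.
Since a = 16.13 ≤ h_f = 80 mm, the stress block lies entirely in the flange; analyse as a rectangular beam of width b_f.
M_n = T(d − a/2) = 436800 × (645 − 8.065) = 278.21 × 10⁶ N·mm.
M_n = 278.21 kN·m.

M_n ≈ 278 kN·m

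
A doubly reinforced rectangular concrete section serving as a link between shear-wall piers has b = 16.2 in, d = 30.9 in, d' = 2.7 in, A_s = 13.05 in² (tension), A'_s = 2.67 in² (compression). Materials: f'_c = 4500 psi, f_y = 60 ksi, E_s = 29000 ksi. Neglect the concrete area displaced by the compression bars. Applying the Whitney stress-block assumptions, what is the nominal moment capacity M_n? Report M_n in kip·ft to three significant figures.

M_n ≈ 1720 kip·ft

Assume both steels yield.
a = (A_s − A'_s) f_y/(0.85 f'_c b) = (13.05 − 2.67) × 60/(0.85 × 4.5 × 16.2) = 10.051 in.
c = a/β₁ = 10.051/0.825 = 12.183 in; ε'_s = 0.003(c − d')/c = 0.0023 ≥ ε_y = 0.0021, so the compression steel yields.
M_n = (A_s − A'_s) f_y (d − a/2) + A'_s f_y (d − d') = 622.8 × (30.9 − 5.0255) + 160.2 × (30.9 − 2.7) = 16114.6 + 4517.6 = 20632.2 kip·in = 20632.2/12 = 1719.35 kip·ft.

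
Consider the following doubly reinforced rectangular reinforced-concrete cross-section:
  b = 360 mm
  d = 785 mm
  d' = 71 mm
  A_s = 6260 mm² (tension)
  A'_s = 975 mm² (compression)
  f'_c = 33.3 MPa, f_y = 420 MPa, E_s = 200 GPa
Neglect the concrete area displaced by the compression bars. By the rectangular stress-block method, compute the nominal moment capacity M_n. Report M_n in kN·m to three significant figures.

M_n ≈ 1790 kN·m

Assume both tension and compression steel yield.
Net tension couple steel: A_s − A'_s = 5285 mm².
a = (A_s − A'_s) f_y / (0.85 f'_c b) = 2219700/(0.85 × 33.3 × 360) = 217.84 mm.
c = a/β₁ = 217.84/0.812 = 268.28 mm; ε'_s = 0.003(c − d')/c = 0.0022 ≥ f_y/E_s = 0.0021, so compression steel does yield.
M_n = (A_s − A'_s) f_y (d − a/2) + A'_s f_y (d − d') = [2219700 × (785 − 108.92) + 409500 × (785 − 71)] × 10⁻⁶ = 1500.69 + 292.38 = 1793.07 kN·m.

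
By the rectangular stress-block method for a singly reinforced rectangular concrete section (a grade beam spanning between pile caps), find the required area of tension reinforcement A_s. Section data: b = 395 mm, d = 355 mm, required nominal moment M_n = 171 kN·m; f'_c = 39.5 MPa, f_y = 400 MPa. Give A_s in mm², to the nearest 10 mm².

A_s ≈ 1270 mm²

With M_n = 0.85 f'_c a b (d − a/2), solve the quadratic for a:
a = d − √(d² − 2M_n/(0.85 f'_c b)) = 355 − √(355² − 2 × 171×10⁶/(0.85 × 39.5 × 395)) = 38.40 mm.
A_s = 0.85 f'_c a b / f_y = 0.85 × 39.5 × 38.40 × 395 / 400 = 1273.2 mm².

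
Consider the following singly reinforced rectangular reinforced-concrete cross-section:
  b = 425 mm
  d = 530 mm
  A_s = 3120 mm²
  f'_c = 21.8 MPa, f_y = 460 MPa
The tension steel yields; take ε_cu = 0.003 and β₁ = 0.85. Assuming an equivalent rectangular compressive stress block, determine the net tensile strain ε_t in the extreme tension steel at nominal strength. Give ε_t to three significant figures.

ε_t ≈ 0.00442

a = A_s f_y/(0.85 f'_c b) = 182.24 mm.
β₁ = 0.85, so c = a/β₁ = 182.24/0.85 = 214.40 mm.
From the linear strain diagram with ε_cu = 0.003: ε_t = 0.003 (d − c)/c = 0.003 × (530 − 214.40)/214.40 = 0.00442.
ε_t is between 0.004 and 0.005 — transition zone.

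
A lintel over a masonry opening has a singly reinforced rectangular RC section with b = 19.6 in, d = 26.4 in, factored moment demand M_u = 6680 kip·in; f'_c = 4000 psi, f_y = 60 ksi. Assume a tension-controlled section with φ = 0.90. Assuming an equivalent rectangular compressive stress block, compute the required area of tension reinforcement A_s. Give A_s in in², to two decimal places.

A_s ≈ 5.14 in²

M_n = M_u/φ = 6680/0.90 = 7422.22 kip·in.
From M_n = 0.85 f'_c a b (d − a/2):
a = d − √(d² − 2M_n/(0.85 f'_c b)) = 26.4 − √(26.4² − 2 × 7422.22/(0.85 × 4 × 19.6)) = 4.624 in.
A_s = 0.85 f'_c a b / f_y = 0.85 × 4 × 4.624 × 19.6 / 60 = 5.136 in².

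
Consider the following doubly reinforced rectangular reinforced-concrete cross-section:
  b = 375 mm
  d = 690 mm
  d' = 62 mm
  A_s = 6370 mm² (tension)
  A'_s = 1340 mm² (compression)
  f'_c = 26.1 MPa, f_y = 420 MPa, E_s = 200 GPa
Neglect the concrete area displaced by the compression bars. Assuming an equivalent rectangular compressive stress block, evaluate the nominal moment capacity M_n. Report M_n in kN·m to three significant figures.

Assume both tension and compression steel yield.
Net tension couple steel: A_s − A'_s = 5030 mm².
a = (A_s − A'_s) f_y / (0.85 f'_c b) = 2112600/(0.85 × 26.1 × 375) = 253.94 mm.
c = a/β₁ = 253.94/0.85 = 298.75 mm; ε'_s = 0.003(c − d')/c = 0.0024 ≥ f_y/E_s = 0.0021, so compression steel does yield.
M_n = (A_s − A'_s) f_y (d − a/2) + A'_s f_y (d − d') = [2112600 × (690 − 126.97) + 562800 × (690 − 62)] × 10⁻⁶ = 1189.46 + 353.44 = 1542.90 kN·m.

M_n ≈ 1540 kN·m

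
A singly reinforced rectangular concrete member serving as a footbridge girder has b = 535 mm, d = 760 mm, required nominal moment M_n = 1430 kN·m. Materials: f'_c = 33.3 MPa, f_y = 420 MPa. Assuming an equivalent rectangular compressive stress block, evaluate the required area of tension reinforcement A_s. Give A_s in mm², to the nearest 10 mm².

A_s ≈ 4920 mm²

With M_n = 0.85 f'_c a b (d − a/2), solve the quadratic for a:
a = d − √(d² − 2M_n/(0.85 f'_c b)) = 760 − √(760² − 2 × 1430×10⁶/(0.85 × 33.3 × 535)) = 136.51 mm.
A_s = 0.85 f'_c a b / f_y = 0.85 × 33.3 × 136.51 × 535 / 420 = 4921.9 mm².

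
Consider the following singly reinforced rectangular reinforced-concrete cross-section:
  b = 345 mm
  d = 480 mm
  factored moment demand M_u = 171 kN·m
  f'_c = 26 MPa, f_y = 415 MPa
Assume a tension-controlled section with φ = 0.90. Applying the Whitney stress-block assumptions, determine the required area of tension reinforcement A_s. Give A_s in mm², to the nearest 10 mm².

A_s ≈ 1010 mm²

M_n = M_u/φ = 171/0.90 = 190 kN·m.
With M_n = 0.85 f'_c a b (d − a/2), solve the quadratic for a:
a = d − √(d² − 2M_n/(0.85 f'_c b)) = 480 − √(480² − 2 × 190×10⁶/(0.85 × 26 × 345)) = 55.08 mm.
A_s = 0.85 f'_c a b / f_y = 0.85 × 26 × 55.08 × 345 / 415 = 1011.9 mm².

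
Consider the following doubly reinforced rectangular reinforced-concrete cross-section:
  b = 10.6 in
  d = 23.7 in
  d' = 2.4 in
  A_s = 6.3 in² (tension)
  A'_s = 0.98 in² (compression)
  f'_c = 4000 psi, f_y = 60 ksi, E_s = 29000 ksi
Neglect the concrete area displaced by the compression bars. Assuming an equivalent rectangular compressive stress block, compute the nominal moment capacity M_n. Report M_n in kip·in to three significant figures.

M_n ≈ 7400 kip·in

Assume both steels yield.
a = (A_s − A'_s) f_y/(0.85 f'_c b) = (6.3 − 0.98) × 60/(0.85 × 4 × 10.6) = 8.857 in.
c = a/β₁ = 8.857/0.85 = 10.420 in; ε'_s = 0.003(c − d')/c = 0.0023 ≥ ε_y = 0.0021, so the compression steel yields.
M_n = (A_s − A'_s) f_y (d − a/2) + A'_s f_y (d − d') = 319.2 × (23.7 − 4.4285) + 58.8 × (23.7 − 2.4) = 6151.5 + 1252.4 = 7403.9 kip·in.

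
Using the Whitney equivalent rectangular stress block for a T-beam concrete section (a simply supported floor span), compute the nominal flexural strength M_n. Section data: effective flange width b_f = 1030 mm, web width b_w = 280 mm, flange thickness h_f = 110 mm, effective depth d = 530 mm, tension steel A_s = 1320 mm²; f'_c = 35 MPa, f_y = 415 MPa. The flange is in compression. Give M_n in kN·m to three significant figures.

Tension: T = A_s f_y = 1320 × 415 = 547800 N.
Try a within the flange: a = T/(0.85 f'_c b_f) = 547800/(0.85 × 35 × 1030) = 17.88 mm.
Since a = 17.88 ≤ h_f = 110 mm, the stress block lies entirely in the flange; analyse as a rectangular beam of width b_f.
M_n = T(d − a/2) = 547800 × (530 − 8.94) = 285.44 × 10⁶ N·mm.
M_n = 285.44 kN·m.

M_n ≈ 285 kN·m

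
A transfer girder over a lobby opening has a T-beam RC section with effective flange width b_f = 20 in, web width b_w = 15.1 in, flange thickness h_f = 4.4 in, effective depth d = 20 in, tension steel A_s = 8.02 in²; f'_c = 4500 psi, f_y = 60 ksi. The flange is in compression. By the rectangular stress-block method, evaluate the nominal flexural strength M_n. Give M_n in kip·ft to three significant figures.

M_n ≈ 672 kip·ft

Tension: T = A_s f_y = 8.02 × 60 = 481.2 kips.
Try a within the flange: a = T/(0.85 f'_c b_f) = 481.2/(0.85 × 4.5 × 20) = 6.290 in.
a = 6.290 > h_f = 4.4 in: the block extends into the web. Split into flange-overhang and web parts.
C_f = 0.85 f'_c (b_f − b_w) h_f = 0.85 × 4.5 × (20 − 15.1) × 4.4 = 82.5 kips.
Remaining web compression depth: a_w = (T − C_f)/(0.85 f'_c b_w) = (481.2 − 82.5)/(0.85 × 4.5 × 15.1) = 6.903 in.
M_n = C_f(d − h_f/2) + (T − C_f)(d − a_w/2) = 82.5 × (20 − 2.2) + 398.7 × (20 − 3.4515) = 1468.5 + 6597.9 = 8066.4 kip·in.
M_n = 8066.4/12 = 672.20 kip·ft.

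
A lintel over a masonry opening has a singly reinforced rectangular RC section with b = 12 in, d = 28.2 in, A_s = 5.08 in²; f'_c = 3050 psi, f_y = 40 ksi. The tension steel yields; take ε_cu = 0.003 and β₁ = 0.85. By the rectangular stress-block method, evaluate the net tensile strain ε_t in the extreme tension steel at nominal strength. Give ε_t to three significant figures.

a = A_s f_y/(0.85 f'_c b) = 6.532 in.
β₁ = 0.85, so c = a/β₁ = 6.532/0.85 = 7.685 in.
From the linear strain diagram with ε_cu = 0.003: ε_t = 0.003 (d − c)/c = 0.003 × (28.2 − 7.685)/7.685 = 0.00801.
Since ε_t ≥ 0.005, the section is tension-controlled.

ε_t ≈ 0.00801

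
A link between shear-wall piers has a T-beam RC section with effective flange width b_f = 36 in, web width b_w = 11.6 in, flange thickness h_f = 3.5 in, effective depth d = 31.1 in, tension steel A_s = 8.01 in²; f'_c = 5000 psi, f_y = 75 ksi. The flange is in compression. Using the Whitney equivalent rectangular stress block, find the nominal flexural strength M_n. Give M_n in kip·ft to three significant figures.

M_n ≈ 1460 kip·ft

Tension: T = A_s f_y = 8.01 × 75 = 600.75 kips.
Try a within the flange: a = T/(0.85 f'_c b_f) = 600.75/(0.85 × 5 × 36) = 3.926 in.
a = 3.926 > h_f = 3.5 in: the block extends into the web. Split into flange-overhang and web parts.
C_f = 0.85 f'_c (b_f − b_w) h_f = 0.85 × 5 × (36 − 11.6) × 3.5 = 363.0 kips.
Remaining web compression depth: a_w = (T − C_f)/(0.85 f'_c b_w) = (600.75 − 363.0)/(0.85 × 5 × 11.6) = 4.823 in.
M_n = C_f(d − h_f/2) + (T − C_f)(d − a_w/2) = 363.0 × (31.1 − 1.75) + 237.75 × (31.1 − 2.4115) = 10654.1 + 6820.7 = 17474.8 kip·in.
M_n = 17474.8/12 = 1456.23 kip·ft.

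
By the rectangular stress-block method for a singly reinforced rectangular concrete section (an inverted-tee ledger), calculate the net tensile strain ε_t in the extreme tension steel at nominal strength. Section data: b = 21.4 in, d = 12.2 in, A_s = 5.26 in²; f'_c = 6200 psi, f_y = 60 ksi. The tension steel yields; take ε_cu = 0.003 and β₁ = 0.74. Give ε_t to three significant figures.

ε_t ≈ 0.00668

a = A_s f_y/(0.85 f'_c b) = 2.798 in.
β₁ = 0.74, so c = a/β₁ = 2.798/0.74 = 3.781 in.
From the linear strain diagram with ε_cu = 0.003: ε_t = 0.003 (d − c)/c = 0.003 × (12.2 − 3.781)/3.781 = 0.00668.
Since ε_t ≥ 0.005, the section is tension-controlled.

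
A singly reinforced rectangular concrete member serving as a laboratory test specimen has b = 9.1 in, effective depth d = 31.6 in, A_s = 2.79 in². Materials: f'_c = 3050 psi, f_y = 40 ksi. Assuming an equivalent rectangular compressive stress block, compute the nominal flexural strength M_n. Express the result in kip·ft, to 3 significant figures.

M_n ≈ 272 kip·ft

T = A_s f_y = 2.79 × 40 = 111.6 kips.
a = T/(0.85 f'_c b) = 111.6/(0.85 × 3.05 × 9.1) = 4.730 in.
M_n = T(d − a/2) = 111.6 × (31.6 − 2.365) = 3262.6 kip·in = 3262.6/12 = 271.88 kip·ft.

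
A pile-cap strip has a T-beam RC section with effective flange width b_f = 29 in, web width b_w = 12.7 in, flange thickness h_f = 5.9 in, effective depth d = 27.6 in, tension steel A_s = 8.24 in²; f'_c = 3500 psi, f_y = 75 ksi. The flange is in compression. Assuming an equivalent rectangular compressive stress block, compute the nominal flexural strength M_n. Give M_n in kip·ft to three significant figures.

M_n ≈ 1230 kip·ft

Tension: T = A_s f_y = 8.24 × 75 = 618 kips.
Try a within the flange: a = T/(0.85 f'_c b_f) = 618/(0.85 × 3.5 × 29) = 7.163 in.
a = 7.163 > h_f = 5.9 in: the block extends into the web. Split into flange-overhang and web parts.
C_f = 0.85 f'_c (b_f − b_w) h_f = 0.85 × 3.5 × (29 − 12.7) × 5.9 = 286.1 kips.
Remaining web compression depth: a_w = (T − C_f)/(0.85 f'_c b_w) = (618 − 286.1)/(0.85 × 3.5 × 12.7) = 8.784 in.
M_n = C_f(d − h_f/2) + (T − C_f)(d − a_w/2) = 286.1 × (27.6 − 2.95) + 331.9 × (27.6 − 4.392) = 7052.4 + 7702.7 = 14755.1 kip·in.
M_n = 14755.1/12 = 1229.59 kip·ft.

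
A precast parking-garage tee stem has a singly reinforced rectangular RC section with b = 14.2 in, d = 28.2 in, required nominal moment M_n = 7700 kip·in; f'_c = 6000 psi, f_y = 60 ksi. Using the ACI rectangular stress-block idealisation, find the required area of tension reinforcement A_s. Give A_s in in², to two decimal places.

From M_n = 0.85 f'_c a b (d − a/2):
a = d − √(d² − 2M_n/(0.85 f'_c b)) = 28.2 − √(28.2² − 2 × 7700/(0.85 × 6 × 14.2)) = 4.063 in.
A_s = 0.85 f'_c a b / f_y = 0.85 × 6 × 4.063 × 14.2 / 60 = 4.904 in².

A_s ≈ 4.90 in²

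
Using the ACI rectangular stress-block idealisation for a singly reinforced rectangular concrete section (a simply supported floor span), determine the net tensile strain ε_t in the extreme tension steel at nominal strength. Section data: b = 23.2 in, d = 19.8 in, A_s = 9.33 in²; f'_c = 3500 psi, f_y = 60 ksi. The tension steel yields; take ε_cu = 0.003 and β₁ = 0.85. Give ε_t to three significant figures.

ε_t ≈ 0.00323

a = A_s f_y/(0.85 f'_c b) = 8.111 in.
β₁ = 0.85, so c = a/β₁ = 8.111/0.85 = 9.542 in.
From the linear strain diagram with ε_cu = 0.003: ε_t = 0.003 (d − c)/c = 0.003 × (19.8 − 9.542)/9.542 = 0.00323.
ε_t < 0.004 — the section is over-reinforced for flexure under ACI limits.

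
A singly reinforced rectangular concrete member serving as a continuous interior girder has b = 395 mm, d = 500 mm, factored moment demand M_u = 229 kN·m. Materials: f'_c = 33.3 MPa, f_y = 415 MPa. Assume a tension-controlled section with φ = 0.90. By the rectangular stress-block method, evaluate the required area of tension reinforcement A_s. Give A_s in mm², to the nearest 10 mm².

M_n = M_u/φ = 229/0.90 = 254.444 kN·m.
With M_n = 0.85 f'_c a b (d − a/2), solve the quadratic for a:
a = d − √(d² − 2M_n/(0.85 f'_c b)) = 500 − √(500² − 2 × 254.444×10⁶/(0.85 × 33.3 × 395)) = 47.80 mm.
A_s = 0.85 f'_c a b / f_y = 0.85 × 33.3 × 47.80 × 395 / 415 = 1287.8 mm².

A_s ≈ 1290 mm²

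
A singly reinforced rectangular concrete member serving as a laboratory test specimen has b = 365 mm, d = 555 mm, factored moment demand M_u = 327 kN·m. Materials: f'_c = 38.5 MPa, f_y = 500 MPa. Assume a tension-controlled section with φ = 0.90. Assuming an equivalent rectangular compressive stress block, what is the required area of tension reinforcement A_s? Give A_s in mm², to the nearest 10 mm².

M_n = M_u/φ = 327/0.90 = 363.333 kN·m.
With M_n = 0.85 f'_c a b (d − a/2), solve the quadratic for a:
a = d − √(d² − 2M_n/(0.85 f'_c b)) = 555 − √(555² − 2 × 363.333×10⁶/(0.85 × 38.5 × 365)) = 57.82 mm.
A_s = 0.85 f'_c a b / f_y = 0.85 × 38.5 × 57.82 × 365 / 500 = 1381.3 mm².

A_s ≈ 1380 mm²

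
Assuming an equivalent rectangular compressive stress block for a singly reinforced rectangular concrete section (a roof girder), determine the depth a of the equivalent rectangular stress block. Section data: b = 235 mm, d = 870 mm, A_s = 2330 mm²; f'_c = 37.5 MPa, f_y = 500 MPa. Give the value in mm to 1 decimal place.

T = A_s f_y = 2330 × 500 = 1165000 N = 1165 kN.
Setting C = 0.85 f'_c a b equal to T: a = 1165000/(0.85 × 37.5 × 235) = 155.5 mm.

a ≈ 155.5 mm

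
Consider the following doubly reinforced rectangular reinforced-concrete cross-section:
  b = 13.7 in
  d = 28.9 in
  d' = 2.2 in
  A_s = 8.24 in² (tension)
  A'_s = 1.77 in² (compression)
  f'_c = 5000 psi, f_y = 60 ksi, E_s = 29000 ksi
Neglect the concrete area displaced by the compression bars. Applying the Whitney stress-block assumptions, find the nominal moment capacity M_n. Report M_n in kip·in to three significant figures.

Assume both steels yield.
a = (A_s − A'_s) f_y/(0.85 f'_c b) = (8.24 − 1.77) × 60/(0.85 × 5 × 13.7) = 6.667 in.
c = a/β₁ = 6.667/0.8 = 8.334 in; ε'_s = 0.003(c − d')/c = 0.0022 ≥ ε_y = 0.0021, so the compression steel yields.
M_n = (A_s − A'_s) f_y (d − a/2) + A'_s f_y (d − d') = 388.2 × (28.9 − 3.3335) + 106.2 × (28.9 − 2.2) = 9924.9 + 2835.5 = 12760.4 kip·in.

M_n ≈ 12800 kip·in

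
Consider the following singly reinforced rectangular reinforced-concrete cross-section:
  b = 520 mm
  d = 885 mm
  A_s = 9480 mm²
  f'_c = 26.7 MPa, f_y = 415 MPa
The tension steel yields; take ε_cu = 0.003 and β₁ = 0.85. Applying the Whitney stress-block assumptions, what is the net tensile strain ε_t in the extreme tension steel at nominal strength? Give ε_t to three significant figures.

a = A_s f_y/(0.85 f'_c b) = 333.37 mm.
β₁ = 0.85, so c = a/β₁ = 333.37/0.85 = 392.20 mm.
From the linear strain diagram with ε_cu = 0.003: ε_t = 0.003 (d − c)/c = 0.003 × (885 − 392.20)/392.20 = 0.00377.
ε_t < 0.004 — the section is over-reinforced for flexure under ACI limits.

ε_t ≈ 0.00377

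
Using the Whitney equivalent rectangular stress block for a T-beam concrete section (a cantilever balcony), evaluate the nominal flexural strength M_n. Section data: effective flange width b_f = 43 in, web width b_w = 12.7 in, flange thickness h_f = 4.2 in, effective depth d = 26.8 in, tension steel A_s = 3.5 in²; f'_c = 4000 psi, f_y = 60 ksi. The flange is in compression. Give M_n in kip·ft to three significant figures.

M_n ≈ 456 kip·ft

Tension: T = A_s f_y = 3.5 × 60 = 210 kips.
Try a within the flange: a = T/(0.85 f'_c b_f) = 210/(0.85 × 4 × 43) = 1.436 in.
Since a = 1.436 ≤ h_f = 4.2 in, the stress block lies entirely in the flange; analyse as a rectangular beam of width b_f.
M_n = T(d − a/2) = 210 × (26.8 − 0.718) = 5477.2 kip·in.
M_n = 5477.2/12 = 456.43 kip·ft.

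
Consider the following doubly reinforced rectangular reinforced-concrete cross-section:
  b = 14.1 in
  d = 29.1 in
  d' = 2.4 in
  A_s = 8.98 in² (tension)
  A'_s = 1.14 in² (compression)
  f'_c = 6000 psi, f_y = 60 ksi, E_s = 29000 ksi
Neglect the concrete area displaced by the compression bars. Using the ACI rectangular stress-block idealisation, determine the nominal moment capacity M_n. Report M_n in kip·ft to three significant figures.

Assume both steels yield.
a = (A_s − A'_s) f_y/(0.85 f'_c b) = (8.98 − 1.14) × 60/(0.85 × 6 × 14.1) = 6.542 in.
c = a/β₁ = 6.542/0.75 = 8.723 in; ε'_s = 0.003(c − d')/c = 0.0022 ≥ ε_y = 0.0021, so the compression steel yields.
M_n = (A_s − A'_s) f_y (d − a/2) + A'_s f_y (d − d') = 470.4 × (29.1 − 3.271) + 68.4 × (29.1 − 2.4) = 12150.0 + 1826.3 = 13976.3 kip·in = 13976.3/12 = 1164.69 kip·ft.

M_n ≈ 1160 kip·ft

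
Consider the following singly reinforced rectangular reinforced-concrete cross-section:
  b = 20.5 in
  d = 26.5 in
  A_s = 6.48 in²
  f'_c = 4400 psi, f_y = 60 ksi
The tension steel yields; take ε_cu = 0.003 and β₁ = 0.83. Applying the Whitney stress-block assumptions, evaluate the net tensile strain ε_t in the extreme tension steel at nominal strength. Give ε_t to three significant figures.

ε_t ≈ 0.0100

a = A_s f_y/(0.85 f'_c b) = 5.071 in.
β₁ = 0.83, so c = a/β₁ = 5.071/0.83 = 6.110 in.
From the linear strain diagram with ε_cu = 0.003: ε_t = 0.003 (d − c)/c = 0.003 × (26.5 − 6.110)/6.110 = 0.0100.
Since ε_t ≥ 0.005, the section is tension-controlled.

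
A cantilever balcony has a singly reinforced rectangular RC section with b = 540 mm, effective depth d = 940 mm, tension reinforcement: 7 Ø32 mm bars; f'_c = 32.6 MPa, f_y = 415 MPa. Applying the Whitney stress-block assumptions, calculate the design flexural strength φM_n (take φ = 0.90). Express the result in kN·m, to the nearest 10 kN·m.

φM_n ≈ 1810 kN·m

A_s = 7 × 804 = 5628 mm².
T = A_s f_y = 5628 × 415 = 2335620 N = 2335.62 kN.
From C = T: a = T/(0.85 f'_c b) = 2335620/(0.85 × 32.6 × 540) = 156.09 mm.
M_n = T(d − a/2) = 2335.62 kN × (940 − 78.045) mm = 2013.20 kN·m.
φM_n = 0.90 × 2013.20 = 1811.88 kN·m.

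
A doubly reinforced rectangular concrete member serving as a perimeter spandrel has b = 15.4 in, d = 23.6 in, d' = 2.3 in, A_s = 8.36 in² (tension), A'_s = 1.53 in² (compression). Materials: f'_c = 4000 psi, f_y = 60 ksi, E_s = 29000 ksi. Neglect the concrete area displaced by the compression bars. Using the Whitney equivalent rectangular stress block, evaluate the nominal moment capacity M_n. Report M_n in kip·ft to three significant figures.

Assume both steels yield.
a = (A_s − A'_s) f_y/(0.85 f'_c b) = (8.36 − 1.53) × 60/(0.85 × 4 × 15.4) = 7.827 in.
c = a/β₁ = 7.827/0.85 = 9.208 in; ε'_s = 0.003(c − d')/c = 0.0023 ≥ ε_y = 0.0021, so the compression steel yields.
M_n = (A_s − A'_s) f_y (d − a/2) + A'_s f_y (d − d') = 409.8 × (23.6 − 3.9135) + 91.8 × (23.6 − 2.3) = 8067.5 + 1955.3 = 10022.8 kip·in = 10022.8/12 = 835.23 kip·ft.

M_n ≈ 835 kip·ft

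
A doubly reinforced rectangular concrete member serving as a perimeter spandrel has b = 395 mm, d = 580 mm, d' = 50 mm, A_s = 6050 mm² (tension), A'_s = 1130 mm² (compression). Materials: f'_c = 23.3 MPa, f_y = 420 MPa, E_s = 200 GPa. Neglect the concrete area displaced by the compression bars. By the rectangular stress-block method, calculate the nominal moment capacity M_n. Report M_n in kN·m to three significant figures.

M_n ≈ 1180 kN·m

Assume both tension and compression steel yield.
Net tension couple steel: A_s − A'_s = 4920 mm².
a = (A_s − A'_s) f_y / (0.85 f'_c b) = 2066400/(0.85 × 23.3 × 395) = 264.15 mm.
c = a/β₁ = 264.15/0.85 = 310.76 mm; ε'_s = 0.003(c − d')/c = 0.0025 ≥ f_y/E_s = 0.0021, so compression steel does yield.
M_n = (A_s − A'_s) f_y (d − a/2) + A'_s f_y (d − d') = [2066400 × (580 − 132.075) + 474600 × (580 − 50)] × 10⁻⁶ = 925.59 + 251.54 = 1177.13 kN·m.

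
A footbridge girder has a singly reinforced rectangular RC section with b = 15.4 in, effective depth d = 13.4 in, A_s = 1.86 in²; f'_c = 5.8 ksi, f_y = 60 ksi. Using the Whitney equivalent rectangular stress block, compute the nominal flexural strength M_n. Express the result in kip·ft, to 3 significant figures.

T = A_s f_y = 1.86 × 60 = 111.6 kips.
a = T/(0.85 f'_c b) = 111.6/(0.85 × 5.8 × 15.4) = 1.470 in.
M_n = T(d − a/2) = 111.6 × (13.4 − 0.735) = 1413.4 kip·in = 1413.4/12 = 117.78 kip·ft.

M_n ≈ 118 kip·ft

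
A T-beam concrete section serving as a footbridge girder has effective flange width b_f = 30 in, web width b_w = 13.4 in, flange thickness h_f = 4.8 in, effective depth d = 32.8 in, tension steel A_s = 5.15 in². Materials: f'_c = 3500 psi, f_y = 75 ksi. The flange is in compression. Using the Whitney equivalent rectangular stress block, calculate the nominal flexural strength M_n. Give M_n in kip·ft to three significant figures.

Tension: T = A_s f_y = 5.15 × 75 = 386.25 kips.
Try a within the flange: a = T/(0.85 f'_c b_f) = 386.25/(0.85 × 3.5 × 30) = 4.328 in.
Since a = 4.328 ≤ h_f = 4.8 in, the stress block lies entirely in the flange; analyse as a rectangular beam of width b_f.
M_n = T(d − a/2) = 386.25 × (32.8 − 2.164) = 11833.2 kip·in.
M_n = 11833.2/12 = 986.10 kip·ft.

M_n ≈ 986 kip·ft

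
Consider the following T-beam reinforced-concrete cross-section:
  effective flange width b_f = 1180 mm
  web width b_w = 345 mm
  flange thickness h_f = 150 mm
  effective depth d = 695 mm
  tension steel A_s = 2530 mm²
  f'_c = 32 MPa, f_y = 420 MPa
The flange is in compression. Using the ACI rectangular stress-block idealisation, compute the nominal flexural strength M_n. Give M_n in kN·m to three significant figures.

Tension: T = A_s f_y = 2530 × 420 = 1062600 N.
Try a within the flange: a = T/(0.85 f'_c b_f) = 1062600/(0.85 × 32 × 1180) = 33.11 mm.
Since a = 33.11 ≤ h_f = 150 mm, the stress block lies entirely in the flange; analyse as a rectangular beam of width b_f.
M_n = T(d − a/2) = 1062600 × (695 − 16.555) = 720.92 × 10⁶ N·mm.
M_n = 720.92 kN·m.

M_n ≈ 721 kN·m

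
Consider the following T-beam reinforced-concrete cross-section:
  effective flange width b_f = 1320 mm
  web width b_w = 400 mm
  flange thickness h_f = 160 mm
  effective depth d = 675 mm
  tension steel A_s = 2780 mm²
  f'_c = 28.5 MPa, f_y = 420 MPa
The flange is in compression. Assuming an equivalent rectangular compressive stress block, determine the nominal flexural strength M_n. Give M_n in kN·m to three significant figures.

M_n ≈ 767 kN·m

Tension: T = A_s f_y = 2780 × 420 = 1167600 N.
Try a within the flange: a = T/(0.85 f'_c b_f) = 1167600/(0.85 × 28.5 × 1320) = 36.51 mm.
Since a = 36.51 ≤ h_f = 160 mm, the stress block lies entirely in the flange; analyse as a rectangular beam of width b_f.
M_n = T(d − a/2) = 1167600 × (675 − 18.255) = 766.82 × 10⁶ N·mm.
M_n = 766.82 kN·m.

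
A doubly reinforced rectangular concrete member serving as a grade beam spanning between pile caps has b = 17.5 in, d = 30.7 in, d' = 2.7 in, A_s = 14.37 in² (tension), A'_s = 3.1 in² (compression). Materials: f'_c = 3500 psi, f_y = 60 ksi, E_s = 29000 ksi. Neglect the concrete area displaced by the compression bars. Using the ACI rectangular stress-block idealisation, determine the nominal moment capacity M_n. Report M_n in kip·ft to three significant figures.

Assume both steels yield.
a = (A_s − A'_s) f_y/(0.85 f'_c b) = (14.37 − 3.1) × 60/(0.85 × 3.5 × 17.5) = 12.988 in.
c = a/β₁ = 12.988/0.85 = 15.280 in; ε'_s = 0.003(c − d')/c = 0.0025 ≥ ε_y = 0.0021, so the compression steel yields.
M_n = (A_s − A'_s) f_y (d − a/2) + A'_s f_y (d − d') = 676.2 × (30.7 − 6.494) + 186 × (30.7 − 2.7) = 16368.1 + 5208.0 = 21576.1 kip·in = 21576.1/12 = 1798.01 kip·ft.

M_n ≈ 1800 kip·ft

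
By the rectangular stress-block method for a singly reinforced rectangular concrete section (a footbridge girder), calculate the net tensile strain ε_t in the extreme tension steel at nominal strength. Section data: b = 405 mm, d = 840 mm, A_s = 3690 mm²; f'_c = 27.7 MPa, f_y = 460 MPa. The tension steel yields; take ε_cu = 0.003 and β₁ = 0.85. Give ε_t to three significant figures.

a = A_s f_y/(0.85 f'_c b) = 178.00 mm.
β₁ = 0.85, so c = a/β₁ = 178.00/0.85 = 209.41 mm.
From the linear strain diagram with ε_cu = 0.003: ε_t = 0.003 (d − c)/c = 0.003 × (840 − 209.41)/209.41 = 0.00903.
Since ε_t ≥ 0.005, the section is tension-controlled.

ε_t ≈ 0.00903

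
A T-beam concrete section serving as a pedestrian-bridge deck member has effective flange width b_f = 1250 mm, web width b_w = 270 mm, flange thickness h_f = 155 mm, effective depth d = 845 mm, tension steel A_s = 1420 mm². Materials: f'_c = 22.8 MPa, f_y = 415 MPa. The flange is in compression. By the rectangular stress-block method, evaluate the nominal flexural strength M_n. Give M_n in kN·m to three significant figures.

Tension: T = A_s f_y = 1420 × 415 = 589300 N.
Try a within the flange: a = T/(0.85 f'_c b_f) = 589300/(0.85 × 22.8 × 1250) = 24.33 mm.
Since a = 24.33 ≤ h_f = 155 mm, the stress block lies entirely in the flange; analyse as a rectangular beam of width b_f.
M_n = T(d − a/2) = 589300 × (845 − 12.165) = 490.79 × 10⁶ N·mm.
M_n = 490.79 kN·m.

M_n ≈ 491 kN·m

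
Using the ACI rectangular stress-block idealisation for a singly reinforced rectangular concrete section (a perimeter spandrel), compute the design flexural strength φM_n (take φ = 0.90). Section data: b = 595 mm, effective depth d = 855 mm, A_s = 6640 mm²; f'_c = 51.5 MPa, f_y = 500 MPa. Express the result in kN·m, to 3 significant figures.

T = A_s f_y = 6640 × 500 = 3320000 N = 3320 kN.
From C = T: a = T/(0.85 f'_c b) = 3320000/(0.85 × 51.5 × 595) = 127.47 mm.
M_n = T(d − a/2) = 3320 kN × (855 − 63.735) mm = 2627.00 kN·m.
φM_n = 0.90 × 2627.00 = 2364.30 kN·m.

φM_n ≈ 2360 kN·m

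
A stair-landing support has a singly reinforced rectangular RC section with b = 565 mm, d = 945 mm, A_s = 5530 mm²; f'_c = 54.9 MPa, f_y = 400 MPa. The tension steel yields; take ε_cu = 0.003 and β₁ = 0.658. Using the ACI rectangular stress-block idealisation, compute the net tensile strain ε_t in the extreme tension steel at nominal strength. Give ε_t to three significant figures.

ε_t ≈ 0.0192

a = A_s f_y/(0.85 f'_c b) = 83.90 mm.
β₁ = 0.658, so c = a/β₁ = 83.90/0.658 = 127.51 mm.
From the linear strain diagram with ε_cu = 0.003: ε_t = 0.003 (d − c)/c = 0.003 × (945 − 127.51)/127.51 = 0.0192.
Since ε_t ≥ 0.005, the section is tension-controlled.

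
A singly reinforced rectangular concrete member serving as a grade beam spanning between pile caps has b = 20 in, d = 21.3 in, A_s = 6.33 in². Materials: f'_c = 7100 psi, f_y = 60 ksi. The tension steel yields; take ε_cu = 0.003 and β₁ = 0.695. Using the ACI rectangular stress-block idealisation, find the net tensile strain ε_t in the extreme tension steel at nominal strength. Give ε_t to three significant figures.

ε_t ≈ 0.0111

a = A_s f_y/(0.85 f'_c b) = 3.147 in.
β₁ = 0.695, so c = a/β₁ = 3.147/0.695 = 4.528 in.
From the linear strain diagram with ε_cu = 0.003: ε_t = 0.003 (d − c)/c = 0.003 × (21.3 − 4.528)/4.528 = 0.0111.
Since ε_t ≥ 0.005, the section is tension-controlled.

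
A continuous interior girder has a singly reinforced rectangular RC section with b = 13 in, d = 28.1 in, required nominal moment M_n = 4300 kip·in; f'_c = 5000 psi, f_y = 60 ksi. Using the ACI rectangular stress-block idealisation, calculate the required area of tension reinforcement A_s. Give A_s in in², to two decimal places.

A_s ≈ 2.69 in²

From M_n = 0.85 f'_c a b (d − a/2):
a = d − √(d² − 2M_n/(0.85 f'_c b)) = 28.1 − √(28.1² − 2 × 4300/(0.85 × 5 × 13)) = 2.922 in.
A_s = 0.85 f'_c a b / f_y = 0.85 × 5 × 2.922 × 13 / 60 = 2.691 in².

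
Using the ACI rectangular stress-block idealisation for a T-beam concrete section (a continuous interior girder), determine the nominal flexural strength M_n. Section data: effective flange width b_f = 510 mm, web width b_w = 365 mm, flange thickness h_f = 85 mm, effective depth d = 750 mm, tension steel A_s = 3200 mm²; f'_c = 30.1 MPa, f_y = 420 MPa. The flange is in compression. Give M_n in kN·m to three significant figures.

M_n ≈ 938 kN·m

Tension: T = A_s f_y = 3200 × 420 = 1344000 N.
Try a within the flange: a = T/(0.85 f'_c b_f) = 1344000/(0.85 × 30.1 × 510) = 103.00 mm.
a = 103.00 > h_f = 85 mm: the block extends into the web. Split into flange-overhang and web parts.
C_f = 0.85 f'_c (b_f − b_w) h_f = 0.85 × 30.1 × (510 − 365) × 85 = 315335 N.
Remaining web compression depth: a_w = (T − C_f)/(0.85 f'_c b_w) = (1344000 − 315335)/(0.85 × 30.1 × 365) = 110.15 mm.
M_n = C_f(d − h_f/2) + (T − C_f)(d − a_w/2) = 315335 × (750 − 42.5) + 1028665 × (750 − 55.075) = 223.10 + 714.85 = 937.95 × 10⁶ N·mm.
M_n = 937.95 kN·m.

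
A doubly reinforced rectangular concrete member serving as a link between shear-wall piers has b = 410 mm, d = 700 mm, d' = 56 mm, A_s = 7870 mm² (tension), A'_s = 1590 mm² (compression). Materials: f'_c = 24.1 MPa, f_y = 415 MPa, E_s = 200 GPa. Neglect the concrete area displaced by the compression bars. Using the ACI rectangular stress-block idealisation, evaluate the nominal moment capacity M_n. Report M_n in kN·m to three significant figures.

M_n ≈ 1840 kN·m

Assume both tension and compression steel yield.
Net tension couple steel: A_s − A'_s = 6280 mm².
a = (A_s − A'_s) f_y / (0.85 f'_c b) = 2606200/(0.85 × 24.1 × 410) = 310.30 mm.
c = a/β₁ = 310.30/0.85 = 365.06 mm; ε'_s = 0.003(c − d')/c = 0.0025 ≥ f_y/E_s = 0.0021, so compression steel does yield.
M_n = (A_s − A'_s) f_y (d − a/2) + A'_s f_y (d − d') = [2606200 × (700 − 155.15) + 659850 × (700 − 56)] × 10⁻⁶ = 1419.99 + 424.94 = 1844.93 kN·m.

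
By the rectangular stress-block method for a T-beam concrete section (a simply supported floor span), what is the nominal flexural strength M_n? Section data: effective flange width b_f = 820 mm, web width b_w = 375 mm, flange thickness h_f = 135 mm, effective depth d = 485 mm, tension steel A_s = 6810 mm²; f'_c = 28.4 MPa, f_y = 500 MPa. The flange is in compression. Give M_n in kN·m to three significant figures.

M_n ≈ 1340 kN·m

Tension: T = A_s f_y = 6810 × 500 = 3405000 N.
Try a within the flange: a = T/(0.85 f'_c b_f) = 3405000/(0.85 × 28.4 × 820) = 172.01 mm.
a = 172.01 > h_f = 135 mm: the block extends into the web. Split into flange-overhang and web parts.
C_f = 0.85 f'_c (b_f − b_w) h_f = 0.85 × 28.4 × (820 − 375) × 135 = 1450211 N.
Remaining web compression depth: a_w = (T − C_f)/(0.85 f'_c b_w) = (3405000 − 1450211)/(0.85 × 28.4 × 375) = 215.94 mm.
M_n = C_f(d − h_f/2) + (T − C_f)(d − a_w/2) = 1450211 × (485 − 67.5) + 1954789 × (485 − 107.97) = 605.46 + 737.01 = 1342.47 × 10⁶ N·mm.
M_n = 1342.47 kN·m.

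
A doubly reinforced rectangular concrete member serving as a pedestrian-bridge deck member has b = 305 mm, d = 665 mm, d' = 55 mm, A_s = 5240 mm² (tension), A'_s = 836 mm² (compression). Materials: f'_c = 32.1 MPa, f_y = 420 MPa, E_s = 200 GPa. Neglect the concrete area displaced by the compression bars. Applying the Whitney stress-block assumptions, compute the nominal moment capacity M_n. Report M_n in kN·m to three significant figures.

Assume both tension and compression steel yield.
Net tension couple steel: A_s − A'_s = 4404 mm².
a = (A_s − A'_s) f_y / (0.85 f'_c b) = 1849680/(0.85 × 32.1 × 305) = 222.27 mm.
c = a/β₁ = 222.27/0.821 = 270.73 mm; ε'_s = 0.003(c − d')/c = 0.0024 ≥ f_y/E_s = 0.0021, so compression steel does yield.
M_n = (A_s − A'_s) f_y (d − a/2) + A'_s f_y (d − d') = [1849680 × (665 − 111.135) + 351120 × (665 − 55)] × 10⁻⁶ = 1024.47 + 214.18 = 1238.65 kN·m.

M_n ≈ 1240 kN·m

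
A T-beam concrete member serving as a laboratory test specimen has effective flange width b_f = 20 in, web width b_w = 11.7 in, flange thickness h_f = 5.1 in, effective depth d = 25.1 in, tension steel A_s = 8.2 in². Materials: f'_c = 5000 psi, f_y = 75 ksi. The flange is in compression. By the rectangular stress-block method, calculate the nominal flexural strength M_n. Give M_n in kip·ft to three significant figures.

M_n ≈ 1090 kip·ft

Tension: T = A_s f_y = 8.2 × 75 = 615 kips.
Try a within the flange: a = T/(0.85 f'_c b_f) = 615/(0.85 × 5 × 20) = 7.235 in.
a = 7.235 > h_f = 5.1 in: the block extends into the web. Split into flange-overhang and web parts.
C_f = 0.85 f'_c (b_f − b_w) h_f = 0.85 × 5 × (20 − 11.7) × 5.1 = 179.9 kips.
Remaining web compression depth: a_w = (T − C_f)/(0.85 f'_c b_w) = (615 − 179.9)/(0.85 × 5 × 11.7) = 8.750 in.
M_n = C_f(d − h_f/2) + (T − C_f)(d − a_w/2) = 179.9 × (25.1 − 2.55) + 435.1 × (25.1 − 4.375) = 4056.7 + 9017.4 = 13074.1 kip·in.
M_n = 13074.1/12 = 1089.51 kip·ft.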